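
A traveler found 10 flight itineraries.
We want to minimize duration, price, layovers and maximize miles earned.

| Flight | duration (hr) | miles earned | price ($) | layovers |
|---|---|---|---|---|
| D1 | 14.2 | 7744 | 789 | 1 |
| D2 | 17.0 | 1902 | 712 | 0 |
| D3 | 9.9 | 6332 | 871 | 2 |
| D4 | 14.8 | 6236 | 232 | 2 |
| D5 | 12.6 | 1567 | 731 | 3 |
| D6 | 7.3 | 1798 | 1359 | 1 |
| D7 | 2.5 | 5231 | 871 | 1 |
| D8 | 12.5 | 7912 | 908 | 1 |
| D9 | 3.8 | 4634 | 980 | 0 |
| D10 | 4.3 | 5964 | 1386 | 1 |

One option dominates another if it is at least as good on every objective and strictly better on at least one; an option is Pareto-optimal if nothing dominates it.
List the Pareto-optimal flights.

D1, D2, D3, D4, D5, D7, D8, D9, D10

D1: not dominated.
D2: not dominated.
D3: not dominated.
D4: not dominated (best price).
D5: not dominated.
D6: dominated by D7 (duration 2.5≤7.3, miles earned 5231≥1798, price 871≤1359, layovers 1≤1).
D7: not dominated (best duration).
D8: not dominated (best miles earned).
D9: not dominated.
D10: not dominated.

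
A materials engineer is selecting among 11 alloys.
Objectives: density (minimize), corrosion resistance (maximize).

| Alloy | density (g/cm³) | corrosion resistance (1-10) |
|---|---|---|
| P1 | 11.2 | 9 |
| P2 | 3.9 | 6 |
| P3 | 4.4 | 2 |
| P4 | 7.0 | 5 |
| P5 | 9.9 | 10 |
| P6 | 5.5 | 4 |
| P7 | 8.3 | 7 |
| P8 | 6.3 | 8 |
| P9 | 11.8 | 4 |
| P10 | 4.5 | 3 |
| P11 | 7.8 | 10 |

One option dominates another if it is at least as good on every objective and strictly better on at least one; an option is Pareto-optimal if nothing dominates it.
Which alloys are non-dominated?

P1: dominated by P5 (density 9.9≤11.2, corrosion resistance 10≥9).
P2: not dominated (best density).
P3: dominated by P2 (density 3.9≤4.4, corrosion resistance 6≥2).
P4: dominated by P2 (density 3.9≤7.0, corrosion resistance 6≥5).
P5: dominated by P11 (density 7.8≤9.9, corrosion resistance 10≥10).
P6: dominated by P2 (density 3.9≤5.5, corrosion resistance 6≥4).
P7: dominated by P8 (density 6.3≤8.3, corrosion resistance 8≥7).
P8: not dominated.
P9: dominated by P1 (density 11.2≤11.8, corrosion resistance 9≥4).
P10: dominated by P2 (density 3.9≤4.5, corrosion resistance 6≥3).
P11: not dominated.

P2, P8, P11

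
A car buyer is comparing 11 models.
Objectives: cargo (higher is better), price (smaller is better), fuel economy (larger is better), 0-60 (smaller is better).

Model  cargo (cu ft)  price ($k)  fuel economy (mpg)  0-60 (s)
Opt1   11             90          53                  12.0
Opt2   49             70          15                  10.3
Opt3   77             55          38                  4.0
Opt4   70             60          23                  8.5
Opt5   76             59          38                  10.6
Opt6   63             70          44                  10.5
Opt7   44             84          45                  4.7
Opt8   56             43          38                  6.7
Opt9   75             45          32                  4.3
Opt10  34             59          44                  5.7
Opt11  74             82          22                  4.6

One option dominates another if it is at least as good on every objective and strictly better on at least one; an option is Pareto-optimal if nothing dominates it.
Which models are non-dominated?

Opt1: not dominated (best fuel economy).
Opt2: dominated by Opt3 (cargo 77≥49, price 55≤70, fuel economy 38≥15, 0-60 4.0≤10.3).
Opt3: not dominated (best cargo).
Opt4: dominated by Opt3 (cargo 77≥70, price 55≤60, fuel economy 38≥23, 0-60 4.0≤8.5).
Opt5: dominated by Opt3 (cargo 77≥76, price 55≤59, fuel economy 38≥38, 0-60 4.0≤10.6).
Opt6: not dominated.
Opt7: not dominated.
Opt8: not dominated (best price).
Opt9: not dominated.
Opt10: not dominated.
Opt11: dominated by Opt3 (cargo 77≥74, price 55≤82, fuel economy 38≥22, 0-60 4.0≤4.6).

Opt1, Opt3, Opt6, Opt7, Opt8, Opt9, Opt10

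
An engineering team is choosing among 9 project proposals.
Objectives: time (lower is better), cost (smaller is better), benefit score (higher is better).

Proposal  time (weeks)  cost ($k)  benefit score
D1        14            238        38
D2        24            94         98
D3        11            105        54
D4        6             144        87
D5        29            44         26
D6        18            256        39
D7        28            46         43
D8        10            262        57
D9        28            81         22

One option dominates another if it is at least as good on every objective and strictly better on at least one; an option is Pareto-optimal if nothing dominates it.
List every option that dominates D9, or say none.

D7: time 28≤28, cost 46≤81, benefit score 43≥22 — dominates D9.
Others (D1, D2, D3, D4, D5, D6, D8) are each worse than D9 on at least one objective.

D7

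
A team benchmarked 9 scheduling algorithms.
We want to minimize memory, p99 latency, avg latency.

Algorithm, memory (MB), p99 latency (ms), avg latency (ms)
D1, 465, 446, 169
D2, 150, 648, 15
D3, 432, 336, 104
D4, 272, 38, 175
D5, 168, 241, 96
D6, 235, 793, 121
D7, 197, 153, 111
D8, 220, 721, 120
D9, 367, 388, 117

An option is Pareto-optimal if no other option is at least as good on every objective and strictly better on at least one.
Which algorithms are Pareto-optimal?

D1: dominated by D3 (memory 432≤465, p99 latency 336≤446, avg latency 104≤169).
D2: not dominated (best memory).
D3: dominated by D5 (memory 168≤432, p99 latency 241≤336, avg latency 96≤104).
D4: not dominated (best p99 latency).
D5: not dominated.
D6: dominated by D2 (memory 150≤235, p99 latency 648≤793, avg latency 15≤121).
D7: not dominated.
D8: dominated by D2 (memory 150≤220, p99 latency 648≤721, avg latency 15≤120).
D9: dominated by D5 (memory 168≤367, p99 latency 241≤388, avg latency 96≤117).

D2, D4, D5, D7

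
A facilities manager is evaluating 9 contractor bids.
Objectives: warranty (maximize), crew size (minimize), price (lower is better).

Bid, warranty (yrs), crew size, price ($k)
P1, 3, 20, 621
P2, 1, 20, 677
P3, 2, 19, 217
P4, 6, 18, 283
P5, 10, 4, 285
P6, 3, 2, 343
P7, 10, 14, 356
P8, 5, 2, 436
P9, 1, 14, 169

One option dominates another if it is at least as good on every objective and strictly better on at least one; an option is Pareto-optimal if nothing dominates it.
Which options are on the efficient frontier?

P3, P4, P5, P6, P8, P9

P1: dominated by P4 (warranty 6≥3, crew size 18≤20, price 283≤621).
P2: dominated by P1 (warranty 3≥1, crew size 20≤20, price 621≤677).
P3: not dominated.
P4: not dominated.
P5: not dominated.
P6: not dominated.
P7: dominated by P5 (warranty 10≥10, crew size 4≤14, price 285≤356).
P8: not dominated.
P9: not dominated (best price).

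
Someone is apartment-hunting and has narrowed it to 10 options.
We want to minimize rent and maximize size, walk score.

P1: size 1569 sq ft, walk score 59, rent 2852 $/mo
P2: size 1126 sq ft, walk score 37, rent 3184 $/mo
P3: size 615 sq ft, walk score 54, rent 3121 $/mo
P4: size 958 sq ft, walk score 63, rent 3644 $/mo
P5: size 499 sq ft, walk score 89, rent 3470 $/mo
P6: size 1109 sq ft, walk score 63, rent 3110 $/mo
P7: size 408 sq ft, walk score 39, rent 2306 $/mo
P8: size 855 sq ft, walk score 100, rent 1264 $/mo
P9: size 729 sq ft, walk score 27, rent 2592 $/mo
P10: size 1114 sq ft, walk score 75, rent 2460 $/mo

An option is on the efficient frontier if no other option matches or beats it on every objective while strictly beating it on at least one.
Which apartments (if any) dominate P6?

P10: size 1114≥1109, walk score 75≥63, rent 2460≤3110 — dominates P6.
Others (P1, P2, P3, P4, P5, P7, P8, P9) are each worse than P6 on at least one objective.

P10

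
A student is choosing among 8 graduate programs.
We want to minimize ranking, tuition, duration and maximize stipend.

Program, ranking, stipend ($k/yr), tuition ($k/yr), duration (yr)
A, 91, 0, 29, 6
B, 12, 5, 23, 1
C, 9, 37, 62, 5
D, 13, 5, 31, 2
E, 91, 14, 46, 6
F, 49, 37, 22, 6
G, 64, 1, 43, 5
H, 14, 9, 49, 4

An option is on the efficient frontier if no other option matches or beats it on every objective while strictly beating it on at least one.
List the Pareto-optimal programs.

B, C, F, H

A: dominated by B (ranking 12≤91, stipend 5≥0, tuition 23≤29, duration 1≤6).
B: not dominated (best duration).
C: not dominated (best ranking).
D: dominated by B (ranking 12≤13, stipend 5≥5, tuition 23≤31, duration 1≤2).
E: dominated by F (ranking 49≤91, stipend 37≥14, tuition 22≤46, duration 6≤6).
F: not dominated (best tuition).
G: dominated by B (ranking 12≤64, stipend 5≥1, tuition 23≤43, duration 1≤5).
H: not dominated.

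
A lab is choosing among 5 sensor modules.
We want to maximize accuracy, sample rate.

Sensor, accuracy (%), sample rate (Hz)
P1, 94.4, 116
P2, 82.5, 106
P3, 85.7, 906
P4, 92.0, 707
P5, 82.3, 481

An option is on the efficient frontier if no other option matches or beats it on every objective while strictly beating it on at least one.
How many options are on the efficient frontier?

P1: not dominated (best accuracy).
P2: dominated by P1 (accuracy 94.4≥82.5, sample rate 116≥106).
P3: not dominated (best sample rate).
P4: not dominated.
P5: dominated by P3 (accuracy 85.7≥82.3, sample rate 906≥481).
Pareto-optimal: P1, P3, P4 → 3.

3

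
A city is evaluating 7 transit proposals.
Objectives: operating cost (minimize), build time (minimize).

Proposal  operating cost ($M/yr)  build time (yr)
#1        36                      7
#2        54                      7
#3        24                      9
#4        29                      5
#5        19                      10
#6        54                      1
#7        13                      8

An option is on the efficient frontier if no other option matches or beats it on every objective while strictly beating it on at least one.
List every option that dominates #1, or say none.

#4: operating cost 29≤36, build time 5≤7 — dominates #1.
Others (#2, #3, #5, #6, #7) are each worse than #1 on at least one objective.

#4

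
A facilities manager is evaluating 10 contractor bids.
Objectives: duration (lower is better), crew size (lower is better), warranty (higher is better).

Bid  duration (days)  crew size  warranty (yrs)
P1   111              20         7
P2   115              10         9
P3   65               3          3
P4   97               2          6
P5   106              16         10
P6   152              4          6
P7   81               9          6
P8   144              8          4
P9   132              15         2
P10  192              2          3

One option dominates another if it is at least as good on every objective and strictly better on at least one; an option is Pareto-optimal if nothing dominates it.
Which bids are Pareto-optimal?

P1: dominated by P5 (duration 106≤111, crew size 16≤20, warranty 10≥7).
P2: not dominated.
P3: not dominated (best duration).
P4: not dominated.
P5: not dominated (best warranty).
P6: dominated by P4 (duration 97≤152, crew size 2≤4, warranty 6≥6).
P7: not dominated.
P8: dominated by P4 (duration 97≤144, crew size 2≤8, warranty 6≥4).
P9: dominated by P2 (duration 115≤132, crew size 10≤15, warranty 9≥2).
P10: dominated by P4 (duration 97≤192, crew size 2≤2, warranty 6≥3).

P2, P3, P4, P5, P7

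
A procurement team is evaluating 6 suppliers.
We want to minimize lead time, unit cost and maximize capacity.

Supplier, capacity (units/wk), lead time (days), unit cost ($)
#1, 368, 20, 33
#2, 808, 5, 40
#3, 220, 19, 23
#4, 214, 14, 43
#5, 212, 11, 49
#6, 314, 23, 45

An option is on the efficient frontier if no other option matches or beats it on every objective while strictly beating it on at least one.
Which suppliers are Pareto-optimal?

#1: not dominated.
#2: not dominated (best capacity).
#3: not dominated (best unit cost).
#4: dominated by #2 (capacity 808≥214, lead time 5≤14, unit cost 40≤43).
#5: dominated by #2 (capacity 808≥212, lead time 5≤11, unit cost 40≤49).
#6: dominated by #1 (capacity 368≥314, lead time 20≤23, unit cost 33≤45).

#1, #2, #3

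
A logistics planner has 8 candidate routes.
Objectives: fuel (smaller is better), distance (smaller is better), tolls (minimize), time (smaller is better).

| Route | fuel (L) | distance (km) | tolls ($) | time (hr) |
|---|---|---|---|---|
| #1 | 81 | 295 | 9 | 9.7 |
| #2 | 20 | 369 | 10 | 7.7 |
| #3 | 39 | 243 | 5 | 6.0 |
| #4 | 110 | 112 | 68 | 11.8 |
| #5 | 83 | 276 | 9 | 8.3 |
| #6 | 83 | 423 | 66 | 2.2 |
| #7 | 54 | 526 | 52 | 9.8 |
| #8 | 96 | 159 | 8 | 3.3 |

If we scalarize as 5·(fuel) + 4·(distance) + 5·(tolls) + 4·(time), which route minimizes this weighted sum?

#1: 5·81 + 4·295 + 5·9 + 4·9.7 = 1668.8
#2: 5·20 + 4·369 + 5·10 + 4·7.7 = 1656.8
#3: 5·39 + 4·243 + 5·5 + 4·6.0 = 1216.0
#4: 5·110 + 4·112 + 5·68 + 4·11.8 = 1385.2
#5: 5·83 + 4·276 + 5·9 + 4·8.3 = 1597.2
#6: 5·83 + 4·423 + 5·66 + 4·2.2 = 2445.8
#7: 5·54 + 4·526 + 5·52 + 4·9.8 = 2673.2
#8: 5·96 + 4·159 + 5·8 + 4·3.3 = 1169.2
Lowest: #8 at 1169.2.

#8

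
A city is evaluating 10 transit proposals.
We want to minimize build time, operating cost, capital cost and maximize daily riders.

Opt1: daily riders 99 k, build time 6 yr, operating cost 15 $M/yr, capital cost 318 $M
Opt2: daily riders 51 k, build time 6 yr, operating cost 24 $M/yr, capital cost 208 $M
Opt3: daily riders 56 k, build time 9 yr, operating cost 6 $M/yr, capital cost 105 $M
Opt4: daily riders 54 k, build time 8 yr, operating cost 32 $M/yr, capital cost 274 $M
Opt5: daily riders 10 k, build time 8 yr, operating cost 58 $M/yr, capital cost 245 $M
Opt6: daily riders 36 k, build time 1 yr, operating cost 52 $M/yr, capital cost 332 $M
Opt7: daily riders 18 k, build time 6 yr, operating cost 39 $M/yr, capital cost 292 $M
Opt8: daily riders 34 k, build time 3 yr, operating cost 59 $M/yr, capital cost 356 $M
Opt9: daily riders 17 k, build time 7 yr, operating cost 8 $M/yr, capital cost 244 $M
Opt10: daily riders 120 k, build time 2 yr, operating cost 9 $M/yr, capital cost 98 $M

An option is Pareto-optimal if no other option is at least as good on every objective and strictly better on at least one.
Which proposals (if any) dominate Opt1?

Opt10

Opt10: daily riders 120≥99, build time 2≤6, operating cost 9≤15, capital cost 98≤318 — dominates Opt1.
Others (Opt2, Opt3, Opt4, Opt5, Opt6, Opt7, Opt8, Opt9) are each worse than Opt1 on at least one objective.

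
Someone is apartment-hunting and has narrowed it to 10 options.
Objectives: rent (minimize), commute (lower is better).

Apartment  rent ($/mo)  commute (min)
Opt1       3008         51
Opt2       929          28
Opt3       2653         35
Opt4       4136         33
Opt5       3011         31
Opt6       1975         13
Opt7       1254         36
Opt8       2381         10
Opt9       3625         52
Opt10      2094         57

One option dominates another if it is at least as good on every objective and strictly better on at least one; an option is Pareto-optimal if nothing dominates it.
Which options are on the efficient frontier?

Opt1: dominated by Opt2 (rent 929≤3008, commute 28≤51).
Opt2: not dominated (best rent).
Opt3: dominated by Opt2 (rent 929≤2653, commute 28≤35).
Opt4: dominated by Opt2 (rent 929≤4136, commute 28≤33).
Opt5: dominated by Opt2 (rent 929≤3011, commute 28≤31).
Opt6: not dominated.
Opt7: dominated by Opt2 (rent 929≤1254, commute 28≤36).
Opt8: not dominated (best commute).
Opt9: dominated by Opt1 (rent 3008≤3625, commute 51≤52).
Opt10: dominated by Opt2 (rent 929≤2094, commute 28≤57).

Opt2, Opt6, Opt8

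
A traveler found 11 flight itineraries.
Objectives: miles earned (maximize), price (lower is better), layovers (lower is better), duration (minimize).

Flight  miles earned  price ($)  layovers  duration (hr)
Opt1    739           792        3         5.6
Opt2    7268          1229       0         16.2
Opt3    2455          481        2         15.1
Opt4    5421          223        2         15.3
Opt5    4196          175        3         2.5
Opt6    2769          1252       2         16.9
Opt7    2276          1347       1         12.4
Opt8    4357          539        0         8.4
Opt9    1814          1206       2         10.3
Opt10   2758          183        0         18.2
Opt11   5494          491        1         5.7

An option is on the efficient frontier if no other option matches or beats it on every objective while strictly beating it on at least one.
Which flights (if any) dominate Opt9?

Opt8: miles earned 4357≥1814, price 539≤1206, layovers 0≤2, duration 8.4≤10.3 — dominates Opt9.
Opt11: miles earned 5494≥1814, price 491≤1206, layovers 1≤2, duration 5.7≤10.3 — dominates Opt9.
Others (Opt1, Opt2, Opt3, Opt4, Opt5, Opt6, Opt7, Opt10) are each worse than Opt9 on at least one objective.

Opt8, Opt11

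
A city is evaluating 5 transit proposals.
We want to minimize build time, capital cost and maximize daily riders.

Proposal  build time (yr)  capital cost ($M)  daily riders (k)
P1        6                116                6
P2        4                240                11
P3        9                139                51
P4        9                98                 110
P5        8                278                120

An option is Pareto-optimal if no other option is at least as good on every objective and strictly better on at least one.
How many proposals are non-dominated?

4

P1: not dominated.
P2: not dominated (best build time).
P3: dominated by P4 (build time 9≤9, capital cost 98≤139, daily riders 110≥51).
P4: not dominated (best capital cost).
P5: not dominated (best daily riders).
Pareto-optimal: P1, P2, P4, P5 → 4.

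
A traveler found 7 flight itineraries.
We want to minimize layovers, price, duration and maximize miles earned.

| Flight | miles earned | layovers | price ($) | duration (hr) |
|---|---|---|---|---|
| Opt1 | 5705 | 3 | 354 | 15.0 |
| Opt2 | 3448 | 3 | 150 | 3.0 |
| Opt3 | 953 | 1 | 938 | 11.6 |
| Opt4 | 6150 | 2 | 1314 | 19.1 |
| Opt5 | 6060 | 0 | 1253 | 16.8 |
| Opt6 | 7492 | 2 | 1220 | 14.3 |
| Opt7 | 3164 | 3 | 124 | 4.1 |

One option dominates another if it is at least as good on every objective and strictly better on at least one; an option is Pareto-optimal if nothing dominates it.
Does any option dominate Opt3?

Opt1: worse on layovers (3 vs 1).
Opt2: worse on layovers (3 vs 1).
Opt4: worse on layovers (2 vs 1).
Opt5: worse on price (1253 vs 938).
Opt6: worse on layovers (2 vs 1).
Opt7: worse on layovers (3 vs 1).
No option is at least as good as Opt3 on every objective and strictly better on one.

No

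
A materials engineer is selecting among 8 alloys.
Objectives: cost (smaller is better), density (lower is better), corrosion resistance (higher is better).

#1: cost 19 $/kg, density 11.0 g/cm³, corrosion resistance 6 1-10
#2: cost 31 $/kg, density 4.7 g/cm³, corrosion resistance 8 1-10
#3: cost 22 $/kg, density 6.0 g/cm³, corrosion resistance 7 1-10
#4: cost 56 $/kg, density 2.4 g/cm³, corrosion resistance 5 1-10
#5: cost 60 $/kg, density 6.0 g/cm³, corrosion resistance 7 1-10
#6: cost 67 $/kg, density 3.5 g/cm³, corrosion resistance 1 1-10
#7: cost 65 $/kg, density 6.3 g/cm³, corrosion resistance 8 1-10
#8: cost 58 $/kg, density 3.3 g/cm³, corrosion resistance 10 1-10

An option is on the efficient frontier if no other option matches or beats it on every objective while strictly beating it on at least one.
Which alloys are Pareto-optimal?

#1: not dominated (best cost).
#2: not dominated.
#3: not dominated.
#4: not dominated (best density).
#5: dominated by #2 (cost 31≤60, density 4.7≤6.0, corrosion resistance 8≥7).
#6: dominated by #4 (cost 56≤67, density 2.4≤3.5, corrosion resistance 5≥1).
#7: dominated by #2 (cost 31≤65, density 4.7≤6.3, corrosion resistance 8≥8).
#8: not dominated (best corrosion resistance).

#1, #2, #3, #4, #8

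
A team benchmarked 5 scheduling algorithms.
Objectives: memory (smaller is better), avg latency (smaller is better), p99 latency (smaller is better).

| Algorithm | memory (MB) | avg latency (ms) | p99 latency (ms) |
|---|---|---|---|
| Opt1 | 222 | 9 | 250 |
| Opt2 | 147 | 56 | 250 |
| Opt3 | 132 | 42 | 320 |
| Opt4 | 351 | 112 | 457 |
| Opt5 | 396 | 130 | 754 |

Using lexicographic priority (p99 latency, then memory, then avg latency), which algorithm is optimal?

First minimize p99 latency: best is 250, kept {Opt1, Opt2}.
Then minimize memory: best is 147, kept {Opt2}.

Opt2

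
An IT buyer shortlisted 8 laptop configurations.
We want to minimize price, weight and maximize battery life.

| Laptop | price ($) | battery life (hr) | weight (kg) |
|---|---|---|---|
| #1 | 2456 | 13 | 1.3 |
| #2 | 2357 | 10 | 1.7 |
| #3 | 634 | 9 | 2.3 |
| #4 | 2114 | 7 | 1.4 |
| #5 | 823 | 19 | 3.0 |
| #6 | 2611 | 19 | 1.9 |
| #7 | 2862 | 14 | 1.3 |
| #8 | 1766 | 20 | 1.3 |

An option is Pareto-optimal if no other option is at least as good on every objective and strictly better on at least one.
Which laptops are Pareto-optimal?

#3, #5, #8

#1: dominated by #8 (price 1766≤2456, battery life 20≥13, weight 1.3≤1.3).
#2: dominated by #8 (price 1766≤2357, battery life 20≥10, weight 1.3≤1.7).
#3: not dominated (best price).
#4: dominated by #8 (price 1766≤2114, battery life 20≥7, weight 1.3≤1.4).
#5: not dominated.
#6: dominated by #8 (price 1766≤2611, battery life 20≥19, weight 1.3≤1.9).
#7: dominated by #8 (price 1766≤2862, battery life 20≥14, weight 1.3≤1.3).
#8: not dominated (best battery life).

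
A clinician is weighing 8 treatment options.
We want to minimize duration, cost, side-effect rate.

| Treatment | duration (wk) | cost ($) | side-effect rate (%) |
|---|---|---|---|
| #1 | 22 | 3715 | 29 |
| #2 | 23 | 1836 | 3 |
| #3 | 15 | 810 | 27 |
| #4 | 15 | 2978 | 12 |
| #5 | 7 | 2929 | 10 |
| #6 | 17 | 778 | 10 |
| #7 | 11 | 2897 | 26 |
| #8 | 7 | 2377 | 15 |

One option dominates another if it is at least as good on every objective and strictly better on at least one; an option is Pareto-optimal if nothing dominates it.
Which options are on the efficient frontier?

#1: dominated by #3 (duration 15≤22, cost 810≤3715, side-effect rate 27≤29).
#2: not dominated (best side-effect rate).
#3: not dominated.
#4: dominated by #5 (duration 7≤15, cost 2929≤2978, side-effect rate 10≤12).
#5: not dominated.
#6: not dominated (best cost).
#7: dominated by #8 (duration 7≤11, cost 2377≤2897, side-effect rate 15≤26).
#8: not dominated.

#2, #3, #5, #6, #8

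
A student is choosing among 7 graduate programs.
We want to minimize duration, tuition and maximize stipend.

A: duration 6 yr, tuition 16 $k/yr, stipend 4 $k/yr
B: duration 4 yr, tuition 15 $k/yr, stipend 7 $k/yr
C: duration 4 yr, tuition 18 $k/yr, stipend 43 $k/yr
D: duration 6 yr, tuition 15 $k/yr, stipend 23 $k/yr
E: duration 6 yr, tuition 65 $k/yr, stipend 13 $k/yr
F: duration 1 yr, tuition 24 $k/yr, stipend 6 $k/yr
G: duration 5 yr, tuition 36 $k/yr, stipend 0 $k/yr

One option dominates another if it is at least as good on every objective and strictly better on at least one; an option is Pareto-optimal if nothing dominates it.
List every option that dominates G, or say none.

B, C, F

B: duration 4≤5, tuition 15≤36, stipend 7≥0 — dominates G.
C: duration 4≤5, tuition 18≤36, stipend 43≥0 — dominates G.
F: duration 1≤5, tuition 24≤36, stipend 6≥0 — dominates G.
Others (A, D, E) are each worse than G on at least one objective.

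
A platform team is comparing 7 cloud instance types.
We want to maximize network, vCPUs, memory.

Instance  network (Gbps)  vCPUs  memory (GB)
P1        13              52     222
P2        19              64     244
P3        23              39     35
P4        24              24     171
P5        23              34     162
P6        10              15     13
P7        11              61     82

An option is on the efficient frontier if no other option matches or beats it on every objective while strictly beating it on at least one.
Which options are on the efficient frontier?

P2, P3, P4, P5

P1: dominated by P2 (network 19≥13, vCPUs 64≥52, memory 244≥222).
P2: not dominated (best vCPUs).
P3: not dominated.
P4: not dominated (best network).
P5: not dominated.
P6: dominated by P1 (network 13≥10, vCPUs 52≥15, memory 222≥13).
P7: dominated by P2 (network 19≥11, vCPUs 64≥61, memory 244≥82).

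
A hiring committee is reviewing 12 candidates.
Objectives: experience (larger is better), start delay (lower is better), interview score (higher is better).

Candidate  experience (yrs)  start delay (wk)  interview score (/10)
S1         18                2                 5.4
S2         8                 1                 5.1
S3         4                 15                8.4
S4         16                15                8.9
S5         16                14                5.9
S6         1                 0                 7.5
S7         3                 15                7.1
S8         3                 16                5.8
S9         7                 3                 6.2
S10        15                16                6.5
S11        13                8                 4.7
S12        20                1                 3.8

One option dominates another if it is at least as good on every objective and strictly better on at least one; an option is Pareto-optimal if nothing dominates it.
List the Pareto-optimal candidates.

S1: not dominated.
S2: not dominated.
S3: dominated by S4 (experience 16≥4, start delay 15≤15, interview score 8.9≥8.4).
S4: not dominated (best interview score).
S5: not dominated.
S6: not dominated (best start delay).
S7: dominated by S3 (experience 4≥3, start delay 15≤15, interview score 8.4≥7.1).
S8: dominated by S3 (experience 4≥3, start delay 15≤16, interview score 8.4≥5.8).
S9: not dominated.
S10: dominated by S4 (experience 16≥15, start delay 15≤16, interview score 8.9≥6.5).
S11: dominated by S1 (experience 18≥13, start delay 2≤8, interview score 5.4≥4.7).
S12: not dominated (best experience).

S1, S2, S4, S5, S6, S9, S12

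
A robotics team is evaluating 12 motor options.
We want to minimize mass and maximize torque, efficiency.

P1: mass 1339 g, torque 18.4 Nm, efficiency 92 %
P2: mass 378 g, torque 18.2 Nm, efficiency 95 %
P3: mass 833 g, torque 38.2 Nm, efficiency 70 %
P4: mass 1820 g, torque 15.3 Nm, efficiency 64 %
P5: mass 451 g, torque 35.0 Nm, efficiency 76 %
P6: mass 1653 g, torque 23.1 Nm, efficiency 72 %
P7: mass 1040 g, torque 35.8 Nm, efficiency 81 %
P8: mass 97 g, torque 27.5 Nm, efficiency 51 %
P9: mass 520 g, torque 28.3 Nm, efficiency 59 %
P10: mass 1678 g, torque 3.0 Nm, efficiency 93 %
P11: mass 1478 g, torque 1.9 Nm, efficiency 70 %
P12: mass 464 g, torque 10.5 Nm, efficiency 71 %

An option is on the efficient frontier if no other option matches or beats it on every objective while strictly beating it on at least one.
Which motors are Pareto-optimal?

P1, P2, P3, P5, P7, P8

P1: not dominated.
P2: not dominated (best efficiency).
P3: not dominated (best torque).
P4: dominated by P1 (mass 1339≤1820, torque 18.4≥15.3, efficiency 92≥64).
P5: not dominated.
P6: dominated by P5 (mass 451≤1653, torque 35.0≥23.1, efficiency 76≥72).
P7: not dominated.
P8: not dominated (best mass).
P9: dominated by P5 (mass 451≤520, torque 35.0≥28.3, efficiency 76≥59).
P10: dominated by P2 (mass 378≤1678, torque 18.2≥3.0, efficiency 95≥93).
P11: dominated by P1 (mass 1339≤1478, torque 18.4≥1.9, efficiency 92≥70).
P12: dominated by P2 (mass 378≤464, torque 18.2≥10.5, efficiency 95≥71).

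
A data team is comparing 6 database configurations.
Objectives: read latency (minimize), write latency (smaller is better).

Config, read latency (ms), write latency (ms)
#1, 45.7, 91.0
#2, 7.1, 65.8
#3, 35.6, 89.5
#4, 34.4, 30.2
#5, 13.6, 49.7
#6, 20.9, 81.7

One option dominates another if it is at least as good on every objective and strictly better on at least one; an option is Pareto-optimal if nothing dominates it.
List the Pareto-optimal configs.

#2, #4, #5

#1: dominated by #2 (read latency 7.1≤45.7, write latency 65.8≤91.0).
#2: not dominated (best read latency).
#3: dominated by #2 (read latency 7.1≤35.6, write latency 65.8≤89.5).
#4: not dominated (best write latency).
#5: not dominated.
#6: dominated by #2 (read latency 7.1≤20.9, write latency 65.8≤81.7).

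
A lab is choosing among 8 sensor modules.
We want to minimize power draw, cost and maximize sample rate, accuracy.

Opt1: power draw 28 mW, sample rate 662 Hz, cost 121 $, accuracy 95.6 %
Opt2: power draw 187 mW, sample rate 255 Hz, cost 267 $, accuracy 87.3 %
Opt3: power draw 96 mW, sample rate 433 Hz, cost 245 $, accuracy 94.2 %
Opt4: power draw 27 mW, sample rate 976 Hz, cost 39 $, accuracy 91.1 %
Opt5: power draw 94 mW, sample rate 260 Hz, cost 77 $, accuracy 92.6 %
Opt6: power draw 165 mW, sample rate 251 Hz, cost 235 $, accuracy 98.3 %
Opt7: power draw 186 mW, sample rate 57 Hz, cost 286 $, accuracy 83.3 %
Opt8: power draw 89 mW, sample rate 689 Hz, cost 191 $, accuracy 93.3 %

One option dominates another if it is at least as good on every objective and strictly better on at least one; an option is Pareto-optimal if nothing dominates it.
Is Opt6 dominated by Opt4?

No

Opt4 vs Opt6: Opt4 is worse on accuracy (91.1 vs 98.3), so it does not dominate Opt6.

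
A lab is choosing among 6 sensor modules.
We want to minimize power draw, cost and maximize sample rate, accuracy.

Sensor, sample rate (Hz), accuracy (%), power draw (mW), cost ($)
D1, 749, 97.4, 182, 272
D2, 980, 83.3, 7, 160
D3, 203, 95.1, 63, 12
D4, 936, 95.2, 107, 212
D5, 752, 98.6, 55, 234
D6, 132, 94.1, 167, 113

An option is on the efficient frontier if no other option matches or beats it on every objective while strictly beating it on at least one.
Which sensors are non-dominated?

D2, D3, D4, D5

D1: dominated by D5 (sample rate 752≥749, accuracy 98.6≥97.4, power draw 55≤182, cost 234≤272).
D2: not dominated (best sample rate).
D3: not dominated (best cost).
D4: not dominated.
D5: not dominated (best accuracy).
D6: dominated by D3 (sample rate 203≥132, accuracy 95.1≥94.1, power draw 63≤167, cost 12≤113).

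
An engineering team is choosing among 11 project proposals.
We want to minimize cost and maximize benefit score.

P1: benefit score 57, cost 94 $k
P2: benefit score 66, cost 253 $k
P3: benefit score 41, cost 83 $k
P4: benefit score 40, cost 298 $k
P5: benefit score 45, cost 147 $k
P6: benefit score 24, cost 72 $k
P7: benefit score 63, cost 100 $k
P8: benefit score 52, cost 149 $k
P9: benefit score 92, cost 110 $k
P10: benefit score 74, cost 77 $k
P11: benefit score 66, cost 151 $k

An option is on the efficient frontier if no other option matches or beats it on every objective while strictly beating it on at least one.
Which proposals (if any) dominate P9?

P1: worse on benefit score (57 vs 92).
P2: worse on benefit score (66 vs 92).
P3: worse on benefit score (41 vs 92).
P4: worse on benefit score (40 vs 92).
P5: worse on benefit score (45 vs 92).
P6: worse on benefit score (24 vs 92).
P7: worse on benefit score (63 vs 92).
P8: worse on benefit score (52 vs 92).
P10: worse on benefit score (74 vs 92).
P11: worse on benefit score (66 vs 92).
No option dominates P9.

none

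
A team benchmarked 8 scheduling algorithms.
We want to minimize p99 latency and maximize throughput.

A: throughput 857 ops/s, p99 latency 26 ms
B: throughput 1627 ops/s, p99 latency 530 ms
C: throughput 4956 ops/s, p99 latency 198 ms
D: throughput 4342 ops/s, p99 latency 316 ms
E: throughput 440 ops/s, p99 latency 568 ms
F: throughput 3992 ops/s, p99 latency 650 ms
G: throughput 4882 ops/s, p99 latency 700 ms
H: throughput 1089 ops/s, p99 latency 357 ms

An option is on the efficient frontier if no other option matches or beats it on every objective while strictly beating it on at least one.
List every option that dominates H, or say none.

C, D

C: throughput 4956≥1089, p99 latency 198≤357 — dominates H.
D: throughput 4342≥1089, p99 latency 316≤357 — dominates H.
Others (A, B, E, F, G) are each worse than H on at least one objective.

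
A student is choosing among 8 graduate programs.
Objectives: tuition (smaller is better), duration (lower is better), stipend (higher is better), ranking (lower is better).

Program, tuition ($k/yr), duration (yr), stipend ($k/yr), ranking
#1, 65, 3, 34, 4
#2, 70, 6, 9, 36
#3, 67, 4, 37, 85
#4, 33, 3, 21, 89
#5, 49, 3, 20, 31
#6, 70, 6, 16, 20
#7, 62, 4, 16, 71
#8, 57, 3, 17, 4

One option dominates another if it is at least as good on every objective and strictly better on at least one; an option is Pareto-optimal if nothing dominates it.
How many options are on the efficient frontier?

#1: not dominated.
#2: dominated by #1 (tuition 65≤70, duration 3≤6, stipend 34≥9, ranking 4≤36).
#3: not dominated (best stipend).
#4: not dominated (best tuition).
#5: not dominated.
#6: dominated by #1 (tuition 65≤70, duration 3≤6, stipend 34≥16, ranking 4≤20).
#7: dominated by #5 (tuition 49≤62, duration 3≤4, stipend 20≥16, ranking 31≤71).
#8: not dominated.
Pareto-optimal: #1, #3, #4, #5, #8 → 5.

5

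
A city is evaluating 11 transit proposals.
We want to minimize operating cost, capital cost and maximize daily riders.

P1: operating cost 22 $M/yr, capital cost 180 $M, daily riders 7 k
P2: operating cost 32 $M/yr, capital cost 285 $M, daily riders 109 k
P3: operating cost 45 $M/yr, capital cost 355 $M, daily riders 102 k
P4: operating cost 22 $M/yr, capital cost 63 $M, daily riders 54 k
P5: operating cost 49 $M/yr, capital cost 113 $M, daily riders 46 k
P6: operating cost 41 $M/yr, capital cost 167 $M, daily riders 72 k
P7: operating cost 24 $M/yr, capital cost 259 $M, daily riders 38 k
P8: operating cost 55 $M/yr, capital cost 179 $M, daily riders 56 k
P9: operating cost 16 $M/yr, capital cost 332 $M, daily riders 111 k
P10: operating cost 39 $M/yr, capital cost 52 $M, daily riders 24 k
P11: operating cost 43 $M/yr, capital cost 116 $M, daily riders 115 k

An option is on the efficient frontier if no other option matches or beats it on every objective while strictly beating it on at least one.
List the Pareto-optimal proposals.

P1: dominated by P4 (operating cost 22≤22, capital cost 63≤180, daily riders 54≥7).
P2: not dominated.
P3: dominated by P2 (operating cost 32≤45, capital cost 285≤355, daily riders 109≥102).
P4: not dominated.
P5: dominated by P4 (operating cost 22≤49, capital cost 63≤113, daily riders 54≥46).
P6: not dominated.
P7: dominated by P4 (operating cost 22≤24, capital cost 63≤259, daily riders 54≥38).
P8: dominated by P6 (operating cost 41≤55, capital cost 167≤179, daily riders 72≥56).
P9: not dominated (best operating cost).
P10: not dominated (best capital cost).
P11: not dominated (best daily riders).

P2, P4, P6, P9, P10, P11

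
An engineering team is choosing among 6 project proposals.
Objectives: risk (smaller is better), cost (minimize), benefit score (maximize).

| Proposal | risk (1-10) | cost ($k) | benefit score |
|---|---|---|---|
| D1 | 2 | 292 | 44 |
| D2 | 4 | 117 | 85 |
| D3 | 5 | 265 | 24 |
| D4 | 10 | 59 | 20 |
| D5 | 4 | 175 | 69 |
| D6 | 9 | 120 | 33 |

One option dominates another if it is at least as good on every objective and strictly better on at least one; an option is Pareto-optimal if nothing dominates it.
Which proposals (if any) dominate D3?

D2: risk 4≤5, cost 117≤265, benefit score 85≥24 — dominates D3.
D5: risk 4≤5, cost 175≤265, benefit score 69≥24 — dominates D3.
Others (D1, D4, D6) are each worse than D3 on at least one objective.

D2, D5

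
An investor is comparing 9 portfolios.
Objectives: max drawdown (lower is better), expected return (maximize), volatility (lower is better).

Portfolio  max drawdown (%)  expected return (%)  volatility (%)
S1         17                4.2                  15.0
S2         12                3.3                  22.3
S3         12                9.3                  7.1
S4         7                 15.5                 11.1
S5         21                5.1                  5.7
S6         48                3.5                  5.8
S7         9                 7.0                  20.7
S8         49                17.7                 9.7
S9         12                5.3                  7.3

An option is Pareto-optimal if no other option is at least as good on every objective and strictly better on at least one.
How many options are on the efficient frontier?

S1: dominated by S3 (max drawdown 12≤17, expected return 9.3≥4.2, volatility 7.1≤15.0).
S2: dominated by S3 (max drawdown 12≤12, expected return 9.3≥3.3, volatility 7.1≤22.3).
S3: not dominated.
S4: not dominated (best max drawdown).
S5: not dominated (best volatility).
S6: dominated by S5 (max drawdown 21≤48, expected return 5.1≥3.5, volatility 5.7≤5.8).
S7: dominated by S4 (max drawdown 7≤9, expected return 15.5≥7.0, volatility 11.1≤20.7).
S8: not dominated (best expected return).
S9: dominated by S3 (max drawdown 12≤12, expected return 9.3≥5.3, volatility 7.1≤7.3).
Pareto-optimal: S3, S4, S5, S8 → 4.

4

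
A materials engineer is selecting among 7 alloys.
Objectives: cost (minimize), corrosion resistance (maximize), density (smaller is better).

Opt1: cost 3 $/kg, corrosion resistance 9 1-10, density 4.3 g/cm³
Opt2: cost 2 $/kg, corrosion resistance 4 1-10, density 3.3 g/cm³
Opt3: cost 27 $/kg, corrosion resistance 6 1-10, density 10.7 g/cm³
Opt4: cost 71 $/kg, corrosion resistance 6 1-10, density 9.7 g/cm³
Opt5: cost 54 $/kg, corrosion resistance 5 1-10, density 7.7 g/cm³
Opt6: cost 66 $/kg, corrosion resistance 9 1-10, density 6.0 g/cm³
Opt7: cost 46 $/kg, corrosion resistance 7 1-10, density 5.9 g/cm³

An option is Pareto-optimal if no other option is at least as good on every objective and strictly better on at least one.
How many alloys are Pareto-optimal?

2

Opt1: not dominated.
Opt2: not dominated (best cost).
Opt3: dominated by Opt1 (cost 3≤27, corrosion resistance 9≥6, density 4.3≤10.7).
Opt4: dominated by Opt1 (cost 3≤71, corrosion resistance 9≥6, density 4.3≤9.7).
Opt5: dominated by Opt1 (cost 3≤54, corrosion resistance 9≥5, density 4.3≤7.7).
Opt6: dominated by Opt1 (cost 3≤66, corrosion resistance 9≥9, density 4.3≤6.0).
Opt7: dominated by Opt1 (cost 3≤46, corrosion resistance 9≥7, density 4.3≤5.9).
Pareto-optimal: Opt1, Opt2 → 2.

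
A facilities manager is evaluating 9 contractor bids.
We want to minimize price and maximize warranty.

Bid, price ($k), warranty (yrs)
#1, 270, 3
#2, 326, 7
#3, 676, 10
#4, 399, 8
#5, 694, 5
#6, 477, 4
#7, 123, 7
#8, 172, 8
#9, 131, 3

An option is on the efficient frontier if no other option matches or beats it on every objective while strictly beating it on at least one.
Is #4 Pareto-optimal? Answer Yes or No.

No

#8 vs #4: price 172≤399, warranty 8≥8 — #8 is at least as good on every objective and strictly better on at least one, so #8 dominates #4.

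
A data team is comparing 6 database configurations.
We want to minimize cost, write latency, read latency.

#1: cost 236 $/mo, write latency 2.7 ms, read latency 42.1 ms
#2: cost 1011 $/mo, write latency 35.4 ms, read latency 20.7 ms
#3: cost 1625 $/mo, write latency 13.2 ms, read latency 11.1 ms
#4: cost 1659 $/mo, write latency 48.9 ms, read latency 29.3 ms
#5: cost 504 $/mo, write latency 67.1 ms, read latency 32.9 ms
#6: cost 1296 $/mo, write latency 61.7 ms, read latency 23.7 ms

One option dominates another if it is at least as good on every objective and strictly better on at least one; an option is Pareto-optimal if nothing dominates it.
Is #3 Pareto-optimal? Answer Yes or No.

#1: worse on read latency (42.1 vs 11.1).
#2: worse on write latency (35.4 vs 13.2).
#4: worse on cost (1659 vs 1625).
#5: worse on write latency (67.1 vs 13.2).
#6: worse on write latency (61.7 vs 13.2).
No option is at least as good as #3 on every objective and strictly better on one.

Yes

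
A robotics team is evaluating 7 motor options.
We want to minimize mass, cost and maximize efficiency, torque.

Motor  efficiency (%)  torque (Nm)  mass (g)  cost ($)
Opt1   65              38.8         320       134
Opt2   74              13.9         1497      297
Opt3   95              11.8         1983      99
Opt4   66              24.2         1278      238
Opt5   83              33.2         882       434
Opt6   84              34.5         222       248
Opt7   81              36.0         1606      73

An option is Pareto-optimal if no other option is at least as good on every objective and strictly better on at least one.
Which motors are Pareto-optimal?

Opt1, Opt3, Opt4, Opt6, Opt7

Opt1: not dominated (best torque).
Opt2: dominated by Opt6 (efficiency 84≥74, torque 34.5≥13.9, mass 222≤1497, cost 248≤297).
Opt3: not dominated (best efficiency).
Opt4: not dominated.
Opt5: dominated by Opt6 (efficiency 84≥83, torque 34.5≥33.2, mass 222≤882, cost 248≤434).
Opt6: not dominated (best mass).
Opt7: not dominated (best cost).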